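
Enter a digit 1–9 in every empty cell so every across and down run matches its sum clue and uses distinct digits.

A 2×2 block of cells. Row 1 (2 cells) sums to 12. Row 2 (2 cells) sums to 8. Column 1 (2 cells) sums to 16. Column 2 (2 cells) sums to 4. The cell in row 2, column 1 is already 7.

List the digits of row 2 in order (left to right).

7 1

16 in 2 cells must be {7,9}; 4 in 2 cells must be {1,3}.
(1,1) = 16 − 7 = 9 completes the 16 down.
(1,2) = 12 − 9 = 3 completes the 12 across.
(2,2) = 8 − 7 = 1 completes the 8 across.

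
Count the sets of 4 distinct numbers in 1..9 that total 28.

4 distinct digits from 1–9 sum between 10 and 30.
Enumerating: {4,7,8,9}, {5,6,8,9}.

2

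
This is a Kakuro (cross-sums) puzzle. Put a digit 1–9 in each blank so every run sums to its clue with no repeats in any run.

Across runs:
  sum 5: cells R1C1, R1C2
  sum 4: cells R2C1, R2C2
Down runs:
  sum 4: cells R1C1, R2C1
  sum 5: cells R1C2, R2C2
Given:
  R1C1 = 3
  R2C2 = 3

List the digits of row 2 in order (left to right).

1, 3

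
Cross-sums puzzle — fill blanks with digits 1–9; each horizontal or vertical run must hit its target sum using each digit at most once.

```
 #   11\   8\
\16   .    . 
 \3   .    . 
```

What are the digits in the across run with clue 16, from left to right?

9 7

16 in 2 cells must be {7,9}; 3 in 2 cells must be {1,2}.
The 16 across and the 8 down share only 7, so R1C2 = 7.
The 3 across and the 11 down share only 2, so R2C1 = 2.
R2C2 = 3 − 2 = 1 completes the 3 across.
R1C1 = 16 − 7 = 9 completes the 16 across.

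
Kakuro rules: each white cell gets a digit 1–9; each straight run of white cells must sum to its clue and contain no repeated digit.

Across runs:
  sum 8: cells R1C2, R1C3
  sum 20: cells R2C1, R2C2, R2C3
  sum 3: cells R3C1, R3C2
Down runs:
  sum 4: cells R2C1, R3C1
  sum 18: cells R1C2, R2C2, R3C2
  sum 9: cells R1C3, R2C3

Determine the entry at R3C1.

1

3 in 2 cells must be {1,2}; 4 in 2 cells must be {1,3}.
The 20 across and the 4 down share only 3, so R2C1 = 3.
R2C3 = 8: the only remaining digit allowed by both the 20 across and the 9 down.
R3C1 = 4 − 3 = 1 completes the 4 down.
R3C2 = 3 − 1 = 2 completes the 3 across.
R1C2 = 7: the only remaining digit allowed by both the 8 across and the 18 down.
R1C3 = 8 − 7 = 1 completes the 8 across.
R2C2 = 20 − 11 = 9 completes the 20 across.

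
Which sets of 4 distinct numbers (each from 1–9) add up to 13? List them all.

4 distinct digits from 1–9 sum between 10 and 30.

{1,2,3,7}; {1,2,4,6}; {1,3,4,5}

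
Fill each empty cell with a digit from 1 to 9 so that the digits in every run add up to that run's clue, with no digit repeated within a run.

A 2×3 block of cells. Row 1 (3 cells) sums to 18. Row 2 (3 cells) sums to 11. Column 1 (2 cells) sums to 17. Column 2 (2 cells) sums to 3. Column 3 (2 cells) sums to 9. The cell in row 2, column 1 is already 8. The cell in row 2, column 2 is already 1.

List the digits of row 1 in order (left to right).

9, 2, 7

17 in 2 cells must be {8,9}; 3 in 2 cells must be {1,2}.
(1,1) = 17 − 8 = 9 completes the 17 down.
(1,2) = 3 − 1 = 2 completes the 3 down.
(1,3) = 18 − 11 = 7 completes the 18 across.
(2,3) = 11 − 9 = 2 completes the 11 across.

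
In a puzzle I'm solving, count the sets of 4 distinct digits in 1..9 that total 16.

8

4 distinct digits from 1–9 sum between 10 and 30.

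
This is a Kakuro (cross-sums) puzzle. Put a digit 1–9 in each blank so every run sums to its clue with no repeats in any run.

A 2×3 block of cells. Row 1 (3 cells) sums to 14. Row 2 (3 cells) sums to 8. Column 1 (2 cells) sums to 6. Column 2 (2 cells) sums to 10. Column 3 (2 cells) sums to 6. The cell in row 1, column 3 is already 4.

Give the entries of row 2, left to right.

5 1 2

(2,3) = 6 − 4 = 2 completes the 6 down.
(2,2) = 1: the only remaining digit allowed by both the 8 across and the 10 down.
(1,2) = 10 − 1 = 9 completes the 10 down.
(2,1) = 8 − 3 = 5 completes the 8 across.
(1,1) = 14 − 13 = 1 completes the 14 across.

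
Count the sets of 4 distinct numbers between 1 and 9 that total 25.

4 distinct digits from 1–9 sum between 10 and 30.
Enumerating: {1,7,8,9}, {2,6,8,9}, {3,5,8,9}, {3,6,7,9}, {4,5,7,9}, {4,6,7,8}.

6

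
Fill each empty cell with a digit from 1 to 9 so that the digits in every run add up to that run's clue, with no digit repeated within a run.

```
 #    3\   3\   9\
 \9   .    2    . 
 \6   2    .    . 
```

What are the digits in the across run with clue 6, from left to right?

2 1 3

6 in 3 cells must be {1,2,3}; 3 in 2 cells must be {1,2}.
R1C1 = 3 − 2 = 1 completes the 3 down.
R1C3 = 9 − 3 = 6 completes the 9 across.
R2C2 = 3 − 2 = 1 completes the 3 down.
R2C3 = 6 − 3 = 3 completes the 6 across.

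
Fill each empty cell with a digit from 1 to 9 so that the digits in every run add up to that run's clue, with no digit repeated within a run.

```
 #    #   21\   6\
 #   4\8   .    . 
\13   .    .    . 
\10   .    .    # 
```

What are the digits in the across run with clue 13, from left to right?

4 in 2 cells must be {1,3}.
Nothing is forced directly, so branch on R1C2, whose candidates are 5 or 6 or 7. If R1C2 = 5: then R1C3 would have to be in {3} for the 8 across but in {1,2,4,5} for the 6 down — contradiction. If R1C2 = 7: that forces R1C3 = 1, R2C3 = 5, R2C1 = 1, after which R2C2 would have to be in {7} for the 13 across but in {5,6,8,9} for the 21 down — contradiction. So R1C2 = 6.
R1C3 = 8 − 6 = 2 completes the 8 across.
R2C3 = 6 − 2 = 4 completes the 6 down.
No cell is forced outright now. R2C1 can only be 1 or 3 (the digits allowed by both its 13 across and its 4 down). If R2C1 = 3: then R2C2 would have to be in {6} for the 13 across but in {7,8} for the 21 down — contradiction. So R2C1 = 1.
R2C2 = 13 − 5 = 8 completes the 13 across.
R3C1 = 4 − 1 = 3 completes the 4 down.
R3C2 = 10 − 3 = 7 completes the 10 across.

1, 8, 4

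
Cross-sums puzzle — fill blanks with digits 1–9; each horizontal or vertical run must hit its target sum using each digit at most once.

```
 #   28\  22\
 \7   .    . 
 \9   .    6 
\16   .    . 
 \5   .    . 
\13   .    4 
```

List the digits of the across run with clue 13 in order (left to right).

9 4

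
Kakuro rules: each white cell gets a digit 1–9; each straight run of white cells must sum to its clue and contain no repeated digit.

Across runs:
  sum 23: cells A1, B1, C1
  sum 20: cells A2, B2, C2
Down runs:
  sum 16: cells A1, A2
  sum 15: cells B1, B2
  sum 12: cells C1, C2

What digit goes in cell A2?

23 in 3 cells must be {6,8,9}; 16 in 2 cells must be {7,9}.
The 23 across and the 16 down share only 9, so A1 = 9.
Given what's placed, C1 must be 8 to fit the 23 across and 12 down.
A2 = 16 − 9 = 7 completes the 16 down.
C2 = 12 − 8 = 4 completes the 12 down.
B1 = 23 − 17 = 6 completes the 23 across.
B2 = 20 − 11 = 9 completes the 20 across.

7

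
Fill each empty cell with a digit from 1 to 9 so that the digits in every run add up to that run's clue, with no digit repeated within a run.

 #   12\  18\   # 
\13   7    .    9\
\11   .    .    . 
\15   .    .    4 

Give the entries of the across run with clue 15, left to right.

3 8 4

R1C2 = 13 − 7 = 6 completes the 13 across.
R2C3 = 9 − 4 = 5 completes the 9 down.
R2C2 = 4: the only remaining digit allowed by both the 11 across and the 18 down.
R3C2 = 18 − 10 = 8 completes the 18 down.
R2C1 = 11 − 9 = 2 completes the 11 across.
R3C1 = 15 − 12 = 3 completes the 15 across.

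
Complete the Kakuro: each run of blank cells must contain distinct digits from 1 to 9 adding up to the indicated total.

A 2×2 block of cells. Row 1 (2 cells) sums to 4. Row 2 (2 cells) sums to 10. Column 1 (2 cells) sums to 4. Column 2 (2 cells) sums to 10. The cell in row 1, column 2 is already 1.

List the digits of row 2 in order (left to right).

1 9

4 in 2 cells must be {1,3}.
(1,1) = 4 − 1 = 3 completes the 4 across.
(2,1) = 4 − 3 = 1 completes the 4 down.
(2,2) = 10 − 1 = 9 completes the 10 across.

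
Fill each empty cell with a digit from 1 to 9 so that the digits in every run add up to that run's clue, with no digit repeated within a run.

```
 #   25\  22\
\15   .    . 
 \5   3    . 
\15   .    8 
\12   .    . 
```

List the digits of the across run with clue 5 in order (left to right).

3 2

R2C2 = 5 − 3 = 2 completes the 5 across.
R3C1 = 15 − 8 = 7 completes the 15 across.
Given what's placed, R4C1 must be 9 to fit the 12 across and 25 down.
R4C2 = 12 − 9 = 3 completes the 12 across.
R1C1 = 25 − 19 = 6 completes the 25 down.
R1C2 = 15 − 6 = 9 completes the 15 across.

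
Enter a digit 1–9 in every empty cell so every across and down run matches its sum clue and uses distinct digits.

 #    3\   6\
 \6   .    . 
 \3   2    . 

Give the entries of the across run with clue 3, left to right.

3 in 2 cells must be {1,2}.
R1C1 = 3 − 2 = 1 completes the 3 down.
R1C2 = 6 − 1 = 5 completes the 6 across.
R2C2 = 3 − 2 = 1 completes the 3 across.

2, 1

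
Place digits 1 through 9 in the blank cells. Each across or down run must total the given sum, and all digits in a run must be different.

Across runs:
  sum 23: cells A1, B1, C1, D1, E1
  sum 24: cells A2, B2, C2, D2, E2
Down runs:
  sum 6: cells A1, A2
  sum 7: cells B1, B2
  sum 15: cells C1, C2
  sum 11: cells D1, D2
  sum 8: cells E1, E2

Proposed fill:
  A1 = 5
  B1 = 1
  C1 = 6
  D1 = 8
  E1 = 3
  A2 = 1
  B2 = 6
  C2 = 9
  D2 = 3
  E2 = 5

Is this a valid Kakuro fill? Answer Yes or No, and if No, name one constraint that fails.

Yes

Across: 5+1+6+8+3=23; 1+6+9+3+5=24. Down: 5+1=6; 1+6=7; 6+9=15; 8+3=11; 3+5=8. No digit repeats within any run.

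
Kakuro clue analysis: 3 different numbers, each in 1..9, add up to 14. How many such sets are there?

8

3 distinct digits from 1–9 sum between 6 and 24.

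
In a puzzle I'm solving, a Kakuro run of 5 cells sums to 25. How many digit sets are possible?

5 distinct digits from 1–9 sum between 15 and 35.

12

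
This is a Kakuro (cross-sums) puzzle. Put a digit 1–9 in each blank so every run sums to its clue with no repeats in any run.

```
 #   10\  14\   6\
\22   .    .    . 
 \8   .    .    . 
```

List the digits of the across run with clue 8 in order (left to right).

The 22 across and the 6 down share only 5, so R1C3 = 5.
The 8 across and the 14 down share only 5, so R2C2 = 5.
R2C3 = 6 − 5 = 1 completes the 6 down.
R1C2 = 14 − 5 = 9 completes the 14 down.
R2C1 = 8 − 6 = 2 completes the 8 across.
R1C1 = 22 − 14 = 8 completes the 22 across.

2 5 1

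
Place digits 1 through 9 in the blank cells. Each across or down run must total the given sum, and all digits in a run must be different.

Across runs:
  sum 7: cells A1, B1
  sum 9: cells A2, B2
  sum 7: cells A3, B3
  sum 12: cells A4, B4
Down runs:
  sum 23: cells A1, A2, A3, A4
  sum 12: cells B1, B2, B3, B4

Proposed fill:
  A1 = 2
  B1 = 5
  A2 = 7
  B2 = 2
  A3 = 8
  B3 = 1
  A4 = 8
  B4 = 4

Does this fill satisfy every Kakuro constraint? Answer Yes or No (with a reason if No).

No — the across run A3–B3 sums to 9, not 7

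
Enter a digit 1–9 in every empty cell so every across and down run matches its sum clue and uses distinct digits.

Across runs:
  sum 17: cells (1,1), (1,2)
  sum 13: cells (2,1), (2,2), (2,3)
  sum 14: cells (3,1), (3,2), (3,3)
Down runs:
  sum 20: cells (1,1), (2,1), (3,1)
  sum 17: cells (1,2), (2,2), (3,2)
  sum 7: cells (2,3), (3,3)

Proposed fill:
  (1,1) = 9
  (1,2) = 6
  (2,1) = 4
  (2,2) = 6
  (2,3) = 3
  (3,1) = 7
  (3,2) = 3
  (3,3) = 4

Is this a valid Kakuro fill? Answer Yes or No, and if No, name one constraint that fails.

No — the down run (1,2)–(3,2) sums to 15, not 17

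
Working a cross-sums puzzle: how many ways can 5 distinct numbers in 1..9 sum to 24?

5 distinct digits from 1–9 sum between 15 and 35.

11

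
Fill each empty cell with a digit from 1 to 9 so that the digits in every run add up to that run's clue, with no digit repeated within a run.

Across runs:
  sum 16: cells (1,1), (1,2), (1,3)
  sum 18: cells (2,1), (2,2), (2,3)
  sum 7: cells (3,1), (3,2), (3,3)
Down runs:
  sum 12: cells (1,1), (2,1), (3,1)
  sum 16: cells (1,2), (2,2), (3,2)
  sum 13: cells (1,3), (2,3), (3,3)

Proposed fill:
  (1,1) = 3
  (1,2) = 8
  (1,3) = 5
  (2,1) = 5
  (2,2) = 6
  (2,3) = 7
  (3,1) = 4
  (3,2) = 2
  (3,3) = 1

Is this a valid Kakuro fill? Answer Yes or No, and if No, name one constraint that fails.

Yes

Across: 3+8+5=16; 5+6+7=18; 4+2+1=7. Down: 3+5+4=12; 8+6+2=16; 5+7+1=13. No digit repeats within any run.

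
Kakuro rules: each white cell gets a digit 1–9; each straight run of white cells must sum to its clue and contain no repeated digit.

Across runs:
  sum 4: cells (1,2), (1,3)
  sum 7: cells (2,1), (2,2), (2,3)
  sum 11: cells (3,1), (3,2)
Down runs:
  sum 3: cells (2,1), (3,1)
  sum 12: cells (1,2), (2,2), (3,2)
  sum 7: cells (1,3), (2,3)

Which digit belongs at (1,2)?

1

4 in 2 cells must be {1,3}; 7 in 3 cells must be {1,2,4}; 3 in 2 cells must be {1,2}.
The 11 across and the 3 down share only 2, so (3,1) = 2.
(3,2) = 11 − 2 = 9 completes the 11 across.
(1,2) = 1: the only remaining digit allowed by both the 4 across and the 12 down.
(1,3) = 4 − 1 = 3 completes the 4 across.
(2,1) = 3 − 2 = 1 completes the 3 down.
(2,2) = 12 − 10 = 2 completes the 12 down.
(2,3) = 7 − 3 = 4 completes the 7 across.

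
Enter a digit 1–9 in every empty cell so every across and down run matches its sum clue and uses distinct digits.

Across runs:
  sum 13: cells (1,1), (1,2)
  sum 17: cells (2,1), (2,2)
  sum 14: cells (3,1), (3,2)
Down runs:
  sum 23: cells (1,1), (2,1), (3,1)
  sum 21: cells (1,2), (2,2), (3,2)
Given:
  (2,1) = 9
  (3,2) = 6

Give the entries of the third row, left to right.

17 in 2 cells must be {8,9}; 23 in 3 cells must be {6,8,9}.
(2,2) = 17 − 9 = 8 completes the 17 across.
(3,1) = 14 − 6 = 8 completes the 14 across.
(1,1) = 23 − 17 = 6 completes the 23 down.
(1,2) = 13 − 6 = 7 completes the 13 across.

8, 6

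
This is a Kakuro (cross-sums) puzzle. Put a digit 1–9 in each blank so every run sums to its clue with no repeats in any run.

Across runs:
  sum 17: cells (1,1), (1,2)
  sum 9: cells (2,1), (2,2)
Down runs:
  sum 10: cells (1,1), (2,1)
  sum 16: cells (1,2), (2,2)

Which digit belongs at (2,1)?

17 in 2 cells must be {8,9}; 16 in 2 cells must be {7,9}.
The 17 across and the 16 down share only 9, so (1,2) = 9.
(2,2) = 16 − 9 = 7 completes the 16 down.
(1,1) = 17 − 9 = 8 completes the 17 across.
(2,1) = 9 − 7 = 2 completes the 9 across.

2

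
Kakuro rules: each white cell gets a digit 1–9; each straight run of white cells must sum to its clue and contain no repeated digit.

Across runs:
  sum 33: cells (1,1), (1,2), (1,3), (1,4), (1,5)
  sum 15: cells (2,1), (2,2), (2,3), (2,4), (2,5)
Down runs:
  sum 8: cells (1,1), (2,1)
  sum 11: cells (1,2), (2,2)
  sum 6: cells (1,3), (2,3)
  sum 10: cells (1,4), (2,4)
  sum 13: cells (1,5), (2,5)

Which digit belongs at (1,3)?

15 in 5 cells must be {1,2,3,4,5}.
Nothing is forced directly, so branch on (1,3), whose candidates are 4 or 5. If (1,3) = 5: that forces (1,1) = 7, (2,1) = 1, after which (2,3) would have to be in {2,3,4,5} for the 15 across but in {1} for the 6 down — contradiction. So (1,3) = 4.
(2,3) = 6 − 4 = 2 completes the 6 down.
Nothing is forced directly, so branch on (1,4), whose candidates are 7 or 8 or 9. If (1,4) = 7: that forces (1,1) = 5, (2,1) = 3, after which (2,4) would have to be in {1,4,5} for the 15 across but in {3} for the 10 down — contradiction. If (1,4) = 8: then (2,4) would have to be in {1,3,4,5} for the 15 across but in {2} for the 10 down — contradiction. So (1,4) = 9.
(2,4) = 10 − 9 = 1 completes the 10 down.

4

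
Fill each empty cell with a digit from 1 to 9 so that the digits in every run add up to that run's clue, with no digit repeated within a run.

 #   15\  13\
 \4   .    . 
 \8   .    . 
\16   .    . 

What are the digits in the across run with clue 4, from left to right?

4 in 2 cells must be {1,3}; 16 in 2 cells must be {7,9}.
Nothing is forced directly, so branch on R1C1, whose candidates are 1 or 3. If R1C1 = 1: that forces R1C2 = 3, R3C1 = 9, after which R3C2 would have to be in {7} for the 16 across but in {1,2,4,6,8,9} for the 13 down — contradiction. So R1C1 = 3.
R1C2 = 4 − 3 = 1 completes the 4 across.
Given what's placed, R3C1 must be 7 to fit the 16 across and 15 down.
R3C2 = 16 − 7 = 9 completes the 16 across.
R2C1 = 15 − 10 = 5 completes the 15 down.
R2C2 = 8 − 5 = 3 completes the 8 across.

3 1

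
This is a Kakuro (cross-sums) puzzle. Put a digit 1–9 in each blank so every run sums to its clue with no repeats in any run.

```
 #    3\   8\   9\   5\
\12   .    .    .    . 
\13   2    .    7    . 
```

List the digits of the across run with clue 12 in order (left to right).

1 5 2 4

3 in 2 cells must be {1,2}.
R1C1 = 3 − 2 = 1 completes the 3 down.
R1C3 = 9 − 7 = 2 completes the 9 down.
Nothing is forced directly, so branch on R2C2, whose candidates are 1 or 3. If R2C2 = 1: then R1C2 would have to be in {3,4,5,6} for the 12 across but in {7} for the 8 down — contradiction. So R2C2 = 3.
R1C2 = 8 − 3 = 5 completes the 8 down.
R1C4 = 12 − 8 = 4 completes the 12 across.
R2C4 = 13 − 12 = 1 completes the 13 across.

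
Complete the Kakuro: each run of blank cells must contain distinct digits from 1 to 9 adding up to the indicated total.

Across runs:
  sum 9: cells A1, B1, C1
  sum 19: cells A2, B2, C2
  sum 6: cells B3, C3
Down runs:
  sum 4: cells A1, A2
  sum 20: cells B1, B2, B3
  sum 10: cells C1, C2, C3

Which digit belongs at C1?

4 in 2 cells must be {1,3}.
Only 3 fits A2 under both its across sum 19 and down sum 4.
Given what's placed, C2 must be 7 to fit the 19 across and 10 down.
A1 = 4 − 3 = 1 completes the 4 down.
C1 = 2: the only remaining digit allowed by both the 9 across and the 10 down.

2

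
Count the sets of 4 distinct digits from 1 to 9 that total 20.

4 distinct digits from 1–9 sum between 10 and 30.

12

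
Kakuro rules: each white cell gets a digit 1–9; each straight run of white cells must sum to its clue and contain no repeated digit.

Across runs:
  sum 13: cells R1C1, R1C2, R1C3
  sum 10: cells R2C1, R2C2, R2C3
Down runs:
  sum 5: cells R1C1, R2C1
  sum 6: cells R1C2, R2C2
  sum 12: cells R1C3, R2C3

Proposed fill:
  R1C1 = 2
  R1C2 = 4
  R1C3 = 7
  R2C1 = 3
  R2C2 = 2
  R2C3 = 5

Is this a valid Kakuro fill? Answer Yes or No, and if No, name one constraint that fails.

Across: 2+4+7=13; 3+2+5=10. Down: 2+3=5; 4+2=6; 7+5=12. No digit repeats within any run.

Yes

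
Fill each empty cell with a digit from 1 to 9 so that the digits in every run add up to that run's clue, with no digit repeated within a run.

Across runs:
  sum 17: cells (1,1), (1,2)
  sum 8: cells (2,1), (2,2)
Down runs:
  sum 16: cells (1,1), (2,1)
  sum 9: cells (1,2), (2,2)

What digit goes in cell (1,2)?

17 in 2 cells must be {8,9}; 16 in 2 cells must be {7,9}.
The 17 across and the 16 down share only 9, so (1,1) = 9.
(1,2) = 17 − 9 = 8 completes the 17 across.
(2,1) = 16 − 9 = 7 completes the 16 down.
(2,2) = 8 − 7 = 1 completes the 8 across.

8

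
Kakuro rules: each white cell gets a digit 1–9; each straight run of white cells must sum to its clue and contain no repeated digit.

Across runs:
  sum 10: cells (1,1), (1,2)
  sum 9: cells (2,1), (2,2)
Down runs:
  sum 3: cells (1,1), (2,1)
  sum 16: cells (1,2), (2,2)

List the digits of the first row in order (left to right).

1 9

3 in 2 cells must be {1,2}; 16 in 2 cells must be {7,9}.
The 9 across and the 16 down share only 7, so (2,2) = 7.
(1,2) = 16 − 7 = 9 completes the 16 down.
(2,1) = 9 − 7 = 2 completes the 9 across.
(1,1) = 10 − 9 = 1 completes the 10 across.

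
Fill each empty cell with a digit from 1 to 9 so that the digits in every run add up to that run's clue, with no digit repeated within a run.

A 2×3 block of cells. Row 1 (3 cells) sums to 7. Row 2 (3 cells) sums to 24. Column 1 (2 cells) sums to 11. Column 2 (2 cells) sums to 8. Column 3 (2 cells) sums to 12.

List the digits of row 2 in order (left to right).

7 in 3 cells must be {1,2,4}; 24 in 3 cells must be {7,8,9}.
The 7 across and the 12 down share only 4, so (1,3) = 4.
The 24 across and the 8 down share only 7, so (2,2) = 7.
(2,3) = 12 − 4 = 8 completes the 12 down.
(1,1) = 2: the only remaining digit allowed by both the 7 across and the 11 down.
(1,2) = 7 − 6 = 1 completes the 7 across.
(2,1) = 24 − 15 = 9 completes the 24 across.

9, 7, 8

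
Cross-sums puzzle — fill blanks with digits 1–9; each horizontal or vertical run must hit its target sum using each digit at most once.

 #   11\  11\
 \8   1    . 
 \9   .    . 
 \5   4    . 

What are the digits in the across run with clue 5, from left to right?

4, 1

R1C2 = 8 − 1 = 7 completes the 8 across.
R2C1 = 11 − 5 = 6 completes the 11 down.
R2C2 = 9 − 6 = 3 completes the 9 across.
R3C2 = 5 − 4 = 1 completes the 5 across.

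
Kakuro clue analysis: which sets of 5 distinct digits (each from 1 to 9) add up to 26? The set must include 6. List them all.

{1,2,6,8,9}; {1,3,6,7,9}; {1,4,6,7,8}; {2,3,6,7,8}; {2,4,5,6,9}; {3,4,5,6,8}

5 distinct digits from 1–9 sum between 15 and 35.
Keeping only sets containing 6.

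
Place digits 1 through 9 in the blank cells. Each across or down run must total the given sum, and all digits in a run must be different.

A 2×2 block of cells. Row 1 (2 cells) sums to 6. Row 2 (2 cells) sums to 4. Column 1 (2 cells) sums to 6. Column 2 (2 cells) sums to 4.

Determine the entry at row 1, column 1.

5

4 in 2 cells must be {1,3}.
The 6 across and the 4 down share only 1, so (1,2) = 1.
The 4 across and the 6 down share only 1, so (2,1) = 1.
(2,2) = 4 − 1 = 3 completes the 4 across.
(1,1) = 6 − 1 = 5 completes the 6 across.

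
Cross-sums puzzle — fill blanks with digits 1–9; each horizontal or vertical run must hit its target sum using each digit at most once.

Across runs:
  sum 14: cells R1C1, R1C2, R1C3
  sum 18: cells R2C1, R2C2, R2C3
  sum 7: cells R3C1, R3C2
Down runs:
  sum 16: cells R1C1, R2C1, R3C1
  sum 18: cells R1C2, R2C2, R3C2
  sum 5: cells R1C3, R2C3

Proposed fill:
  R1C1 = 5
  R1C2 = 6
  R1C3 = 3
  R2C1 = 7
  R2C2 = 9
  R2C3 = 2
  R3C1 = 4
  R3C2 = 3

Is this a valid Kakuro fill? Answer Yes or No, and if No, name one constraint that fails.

Across: 5+6+3=14; 7+9+2=18; 4+3=7. Down: 5+7+4=16; 6+9+3=18; 3+2=5. No digit repeats within any run.

Yes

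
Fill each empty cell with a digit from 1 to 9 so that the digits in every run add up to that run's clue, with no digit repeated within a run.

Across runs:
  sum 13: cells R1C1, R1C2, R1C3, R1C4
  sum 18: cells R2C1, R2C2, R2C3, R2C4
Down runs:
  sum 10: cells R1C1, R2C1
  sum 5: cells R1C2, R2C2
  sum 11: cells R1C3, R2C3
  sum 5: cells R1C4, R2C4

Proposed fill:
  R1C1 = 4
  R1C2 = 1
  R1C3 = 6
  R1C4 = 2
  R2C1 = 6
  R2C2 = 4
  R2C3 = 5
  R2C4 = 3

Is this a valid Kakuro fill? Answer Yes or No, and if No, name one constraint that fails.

Yes

Across: 4+1+6+2=13; 6+4+5+3=18. Down: 4+6=10; 1+4=5; 6+5=11; 2+3=5. No digit repeats within any run.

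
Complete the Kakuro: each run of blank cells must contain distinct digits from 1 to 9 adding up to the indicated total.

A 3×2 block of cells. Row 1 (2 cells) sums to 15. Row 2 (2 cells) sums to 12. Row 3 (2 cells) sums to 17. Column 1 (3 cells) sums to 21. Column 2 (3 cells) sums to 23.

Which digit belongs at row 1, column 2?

17 in 2 cells must be {8,9}; 23 in 3 cells must be {6,8,9}.
Nothing is forced directly, so branch on (2,2), whose candidates are 8 or 9. If (2,2) = 9: then (2,1) would have to be in {3} for the 12 across but in {4,5,6,7,8,9} for the 21 down — contradiction. So (2,2) = 8.
(2,1) = 12 − 8 = 4 completes the 12 across.
Given what's placed, (3,2) must be 9 to fit the 17 across and 23 down.
(1,2) = 23 − 17 = 6 completes the 23 down.
(3,1) = 17 − 9 = 8 completes the 17 across.
(1,1) = 15 − 6 = 9 completes the 15 across.

6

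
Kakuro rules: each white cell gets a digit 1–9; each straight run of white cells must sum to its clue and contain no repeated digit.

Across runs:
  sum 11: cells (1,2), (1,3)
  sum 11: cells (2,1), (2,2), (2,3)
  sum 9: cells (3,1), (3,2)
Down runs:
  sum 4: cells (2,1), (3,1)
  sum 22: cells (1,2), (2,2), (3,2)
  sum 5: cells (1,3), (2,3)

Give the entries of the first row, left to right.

9 2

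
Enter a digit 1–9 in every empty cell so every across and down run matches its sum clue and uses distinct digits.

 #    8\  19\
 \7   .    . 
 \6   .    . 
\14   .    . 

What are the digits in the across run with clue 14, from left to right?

5 9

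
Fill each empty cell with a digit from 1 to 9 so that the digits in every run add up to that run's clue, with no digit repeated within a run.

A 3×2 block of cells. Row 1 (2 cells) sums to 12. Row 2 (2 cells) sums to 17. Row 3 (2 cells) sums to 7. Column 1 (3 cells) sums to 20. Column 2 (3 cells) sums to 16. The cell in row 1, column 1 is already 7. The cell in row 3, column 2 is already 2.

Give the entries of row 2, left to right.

17 in 2 cells must be {8,9}.
(1,2) = 12 − 7 = 5 completes the 12 across.
(2,2) = 16 − 7 = 9 completes the 16 down.
(3,1) = 7 − 2 = 5 completes the 7 across.
(2,1) = 17 − 9 = 8 completes the 17 across.

8, 9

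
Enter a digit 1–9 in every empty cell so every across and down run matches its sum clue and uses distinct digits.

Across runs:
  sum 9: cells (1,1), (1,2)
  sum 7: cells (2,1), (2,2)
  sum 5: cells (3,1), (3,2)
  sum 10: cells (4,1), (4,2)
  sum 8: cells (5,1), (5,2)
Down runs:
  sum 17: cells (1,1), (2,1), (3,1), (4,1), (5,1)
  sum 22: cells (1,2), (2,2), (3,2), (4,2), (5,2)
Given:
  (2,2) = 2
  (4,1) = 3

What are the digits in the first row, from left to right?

6 3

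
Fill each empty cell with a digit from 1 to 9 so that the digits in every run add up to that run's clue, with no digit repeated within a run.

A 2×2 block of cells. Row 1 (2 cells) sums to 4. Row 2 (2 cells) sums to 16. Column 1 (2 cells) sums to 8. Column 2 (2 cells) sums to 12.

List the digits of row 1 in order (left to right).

4 in 2 cells must be {1,3}; 16 in 2 cells must be {7,9}.
The 4 across and the 12 down share only 3, so (1,2) = 3.
The 16 across and the 8 down share only 7, so (2,1) = 7.
(2,2) = 16 − 7 = 9 completes the 16 across.
(1,1) = 4 − 3 = 1 completes the 4 across.

1 3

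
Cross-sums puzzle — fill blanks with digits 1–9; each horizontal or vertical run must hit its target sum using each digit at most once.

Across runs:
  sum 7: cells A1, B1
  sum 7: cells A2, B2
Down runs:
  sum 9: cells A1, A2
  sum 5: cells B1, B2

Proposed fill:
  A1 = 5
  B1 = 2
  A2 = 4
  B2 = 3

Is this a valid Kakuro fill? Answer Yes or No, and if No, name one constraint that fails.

Yes

Across: 5+2=7; 4+3=7. Down: 5+4=9; 2+3=5. No digit repeats within any run.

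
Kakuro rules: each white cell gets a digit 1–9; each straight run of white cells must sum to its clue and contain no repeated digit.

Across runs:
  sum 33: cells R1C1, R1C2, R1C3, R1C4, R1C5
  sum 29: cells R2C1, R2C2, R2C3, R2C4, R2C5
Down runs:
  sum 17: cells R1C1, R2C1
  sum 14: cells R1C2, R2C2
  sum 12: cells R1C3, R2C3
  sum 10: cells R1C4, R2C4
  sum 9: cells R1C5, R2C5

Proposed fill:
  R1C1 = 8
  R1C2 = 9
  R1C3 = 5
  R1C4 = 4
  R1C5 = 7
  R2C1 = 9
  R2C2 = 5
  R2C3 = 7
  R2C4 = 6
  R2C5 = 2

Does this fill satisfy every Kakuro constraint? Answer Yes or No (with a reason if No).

Yes

Across: 8+9+5+4+7=33; 9+5+7+6+2=29. Down: 8+9=17; 9+5=14; 5+7=12; 4+6=10; 7+2=9. No digit repeats within any run.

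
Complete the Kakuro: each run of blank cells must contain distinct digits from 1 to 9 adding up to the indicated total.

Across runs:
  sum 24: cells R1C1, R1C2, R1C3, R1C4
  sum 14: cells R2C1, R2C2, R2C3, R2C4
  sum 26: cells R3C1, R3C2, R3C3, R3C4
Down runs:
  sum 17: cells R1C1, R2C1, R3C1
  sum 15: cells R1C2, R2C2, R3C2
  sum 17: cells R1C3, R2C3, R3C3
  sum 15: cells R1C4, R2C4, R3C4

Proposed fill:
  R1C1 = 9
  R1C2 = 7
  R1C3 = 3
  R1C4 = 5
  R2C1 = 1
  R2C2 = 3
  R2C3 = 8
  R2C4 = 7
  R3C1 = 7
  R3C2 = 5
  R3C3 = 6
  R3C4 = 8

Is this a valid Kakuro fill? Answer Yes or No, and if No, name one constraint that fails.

No — the down run R1C4–R3C4 sums to 20, not 15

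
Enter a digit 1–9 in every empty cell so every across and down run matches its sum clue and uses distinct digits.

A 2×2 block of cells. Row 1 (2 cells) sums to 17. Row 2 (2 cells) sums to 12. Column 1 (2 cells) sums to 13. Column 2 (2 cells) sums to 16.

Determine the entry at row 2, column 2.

7

17 in 2 cells must be {8,9}; 16 in 2 cells must be {7,9}.
The 17 across and the 16 down share only 9, so (1,2) = 9.
(2,2) = 16 − 9 = 7 completes the 16 down.
(1,1) = 17 − 9 = 8 completes the 17 across.
(2,1) = 12 − 7 = 5 completes the 12 across.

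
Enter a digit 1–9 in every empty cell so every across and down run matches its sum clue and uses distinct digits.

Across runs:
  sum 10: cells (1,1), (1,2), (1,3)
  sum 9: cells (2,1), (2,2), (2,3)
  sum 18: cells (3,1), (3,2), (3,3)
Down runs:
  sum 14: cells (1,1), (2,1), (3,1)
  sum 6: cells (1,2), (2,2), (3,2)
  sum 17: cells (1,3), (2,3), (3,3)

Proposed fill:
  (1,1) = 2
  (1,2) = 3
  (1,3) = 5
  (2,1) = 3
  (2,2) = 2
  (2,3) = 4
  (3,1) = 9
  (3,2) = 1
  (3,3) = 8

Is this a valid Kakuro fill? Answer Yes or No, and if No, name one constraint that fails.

Across: 2+3+5=10; 3+2+4=9; 9+1+8=18. Down: 2+3+9=14; 3+2+1=6; 5+4+8=17. No digit repeats within any run.

Yes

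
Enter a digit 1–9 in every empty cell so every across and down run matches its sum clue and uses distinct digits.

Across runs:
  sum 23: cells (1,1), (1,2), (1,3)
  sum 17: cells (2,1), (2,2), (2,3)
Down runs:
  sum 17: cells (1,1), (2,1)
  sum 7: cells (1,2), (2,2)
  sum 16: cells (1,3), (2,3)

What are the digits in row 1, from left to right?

8 6 9

23 in 3 cells must be {6,8,9}; 17 in 2 cells must be {8,9}; 16 in 2 cells must be {7,9}.
The 23 across and the 7 down share only 6, so (1,2) = 6.
Given what's placed, (1,3) must be 9 to fit the 23 across and 16 down.
(2,2) = 7 − 6 = 1 completes the 7 down.
(2,3) = 16 − 9 = 7 completes the 16 down.
(1,1) = 23 − 15 = 8 completes the 23 across.
(2,1) = 17 − 8 = 9 completes the 17 across.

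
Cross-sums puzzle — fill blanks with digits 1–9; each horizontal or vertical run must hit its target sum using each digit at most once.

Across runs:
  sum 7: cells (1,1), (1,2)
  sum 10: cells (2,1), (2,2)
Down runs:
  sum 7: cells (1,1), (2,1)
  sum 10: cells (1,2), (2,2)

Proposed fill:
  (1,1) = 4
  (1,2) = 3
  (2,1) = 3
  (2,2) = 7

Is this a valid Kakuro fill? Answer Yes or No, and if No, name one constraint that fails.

Yes

Across: 4+3=7; 3+7=10. Down: 4+3=7; 3+7=10. No digit repeats within any run.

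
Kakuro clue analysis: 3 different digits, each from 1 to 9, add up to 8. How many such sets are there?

2

3 distinct digits from 1–9 sum between 6 and 24.
Enumerating: {1,2,5}, {1,3,4}.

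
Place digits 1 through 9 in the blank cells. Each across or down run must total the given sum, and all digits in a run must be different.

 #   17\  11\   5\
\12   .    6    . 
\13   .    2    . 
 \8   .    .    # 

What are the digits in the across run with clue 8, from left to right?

R3C2 = 11 − 8 = 3 completes the 11 down.
R3C1 = 8 − 3 = 5 completes the 8 across.
Given what's placed, R1C1 must be 4 to fit the 12 across and 17 down.
R1C3 = 12 − 10 = 2 completes the 12 across.
R2C1 = 17 − 9 = 8 completes the 17 down.
R2C3 = 13 − 10 = 3 completes the 13 across.

5 3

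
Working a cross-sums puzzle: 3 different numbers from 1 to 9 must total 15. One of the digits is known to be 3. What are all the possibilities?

{3,4,8}; {3,5,7}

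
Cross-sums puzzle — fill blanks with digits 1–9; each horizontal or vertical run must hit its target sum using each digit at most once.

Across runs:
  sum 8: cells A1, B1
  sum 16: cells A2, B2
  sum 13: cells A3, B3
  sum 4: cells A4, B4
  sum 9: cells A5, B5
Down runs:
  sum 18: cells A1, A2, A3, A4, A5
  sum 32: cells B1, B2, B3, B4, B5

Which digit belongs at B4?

16 in 2 cells must be {7,9}; 4 in 2 cells must be {1,3}.
Only 7 fits A2 under both its across sum 16 and down sum 18.
B2 = 16 − 7 = 9 completes the 16 across.
Given what's placed, A3 must be 5 to fit the 13 across and 18 down.
B3 = 13 − 5 = 8 completes the 13 across.
B4 = 3: the only remaining digit allowed by both the 4 across and the 32 down.

3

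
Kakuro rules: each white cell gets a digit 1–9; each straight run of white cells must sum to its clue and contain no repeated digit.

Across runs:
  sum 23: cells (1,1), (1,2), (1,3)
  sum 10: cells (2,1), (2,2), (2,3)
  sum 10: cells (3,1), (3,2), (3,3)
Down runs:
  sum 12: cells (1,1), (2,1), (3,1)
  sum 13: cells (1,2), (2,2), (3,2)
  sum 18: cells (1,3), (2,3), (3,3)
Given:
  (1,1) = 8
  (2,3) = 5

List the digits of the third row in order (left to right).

1 5 4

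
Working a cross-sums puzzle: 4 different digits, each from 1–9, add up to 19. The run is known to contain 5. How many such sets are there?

4 distinct digits from 1–9 sum between 10 and 30.
Keeping only sets containing 5.
Enumerating: {1,4,5,9}, {1,5,6,7}, {2,3,5,9}, {2,4,5,8}, {3,4,5,7}.

5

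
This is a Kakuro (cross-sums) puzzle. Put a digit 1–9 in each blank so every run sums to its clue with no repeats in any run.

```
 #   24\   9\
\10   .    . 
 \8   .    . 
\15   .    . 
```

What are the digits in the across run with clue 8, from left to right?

24 in 3 cells must be {7,8,9}.
The 8 across and the 24 down share only 7, so R2C1 = 7.
R2C2 = 8 − 7 = 1 completes the 8 across.
Given what's placed, R3C2 must be 6 to fit the 15 across and 9 down.
R1C2 = 9 − 7 = 2 completes the 9 down.
R3C1 = 15 − 6 = 9 completes the 15 across.
R1C1 = 10 − 2 = 8 completes the 10 across.

7, 1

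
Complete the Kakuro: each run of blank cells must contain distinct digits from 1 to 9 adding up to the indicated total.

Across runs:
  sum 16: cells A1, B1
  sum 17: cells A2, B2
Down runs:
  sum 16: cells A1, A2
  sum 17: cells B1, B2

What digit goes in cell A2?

9

16 in 2 cells must be {7,9}; 17 in 2 cells must be {8,9}.
The 16 across and the 17 down share only 9, so B1 = 9.
The 17 across and the 16 down share only 9, so A2 = 9.
B2 = 17 − 9 = 8 completes the 17 across.
A1 = 16 − 9 = 7 completes the 16 across.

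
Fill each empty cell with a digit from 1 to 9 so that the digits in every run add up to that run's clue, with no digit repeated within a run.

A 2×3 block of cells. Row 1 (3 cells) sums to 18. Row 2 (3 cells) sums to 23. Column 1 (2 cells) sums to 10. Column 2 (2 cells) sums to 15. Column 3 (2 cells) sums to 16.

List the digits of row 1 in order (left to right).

23 in 3 cells must be {6,8,9}; 16 in 2 cells must be {7,9}.
The 23 across and the 16 down share only 9, so (2,3) = 9.
(1,3) = 16 − 9 = 7 completes the 16 down.
Nothing is forced directly, so branch on (2,1), whose candidates are 6 or 8. If (2,1) = 6: then (1,1) would have to be in {2,3,5,6,8,9} for the 18 across but in {4} for the 10 down — contradiction. So (2,1) = 8.
(1,1) = 10 − 8 = 2 completes the 10 down.
(1,2) = 18 − 9 = 9 completes the 18 across.
(2,2) = 23 − 17 = 6 completes the 23 across.

2, 9, 7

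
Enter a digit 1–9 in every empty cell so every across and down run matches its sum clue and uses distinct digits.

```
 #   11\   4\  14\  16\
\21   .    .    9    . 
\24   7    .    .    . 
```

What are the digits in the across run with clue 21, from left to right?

4, 1, 9, 7

4 in 2 cells must be {1,3}; 16 in 2 cells must be {7,9}.
R1C1 = 11 − 7 = 4 completes the 11 down.
R1C4 = 7: the only remaining digit allowed by both the 21 across and the 16 down.
R2C2 = 3: the only remaining digit allowed by both the 24 across and the 4 down.
R2C3 = 14 − 9 = 5 completes the 14 down.
R2C4 = 24 − 15 = 9 completes the 24 across.
R1C2 = 21 − 20 = 1 completes the 21 across.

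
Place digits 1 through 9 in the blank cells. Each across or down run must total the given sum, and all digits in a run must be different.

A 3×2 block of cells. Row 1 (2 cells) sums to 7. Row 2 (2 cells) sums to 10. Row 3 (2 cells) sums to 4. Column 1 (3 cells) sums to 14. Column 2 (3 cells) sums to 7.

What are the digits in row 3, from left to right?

3 1

4 in 2 cells must be {1,3}; 7 in 3 cells must be {1,2,4}.
The 4 across and the 7 down share only 1, so (3,2) = 1.
(3,1) = 4 − 1 = 3 completes the 4 across.
Nothing is forced directly, so branch on (1,2), whose candidates are 2 or 4. If (1,2) = 4: then (1,1) would have to be in {3} for the 7 across but in {2,4,5,6,7,9} for the 14 down — contradiction. So (1,2) = 2.
(1,1) = 7 − 2 = 5 completes the 7 across.
(2,1) = 14 − 8 = 6 completes the 14 down.
(2,2) = 10 − 6 = 4 completes the 10 across.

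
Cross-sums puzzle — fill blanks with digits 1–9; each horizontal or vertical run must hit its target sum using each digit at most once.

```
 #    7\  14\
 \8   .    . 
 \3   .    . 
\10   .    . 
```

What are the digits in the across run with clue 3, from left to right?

3 in 2 cells must be {1,2}; 7 in 3 cells must be {1,2,4}.
Nothing is forced directly, so branch on R1C1, whose candidates are 1 or 2. If R1C1 = 2: that forces R1C2 = 6, R2C1 = 1, after which R2C2 would have to be in {2} for the 3 across but in {1,3,5,7} for the 14 down — contradiction. So R1C1 = 1.
R1C2 = 8 − 1 = 7 completes the 8 across.
Given what's placed, R2C1 must be 2 to fit the 3 across and 7 down.
R2C2 = 3 − 2 = 1 completes the 3 across.
R3C1 = 7 − 3 = 4 completes the 7 down.
R3C2 = 10 − 4 = 6 completes the 10 across.

2 1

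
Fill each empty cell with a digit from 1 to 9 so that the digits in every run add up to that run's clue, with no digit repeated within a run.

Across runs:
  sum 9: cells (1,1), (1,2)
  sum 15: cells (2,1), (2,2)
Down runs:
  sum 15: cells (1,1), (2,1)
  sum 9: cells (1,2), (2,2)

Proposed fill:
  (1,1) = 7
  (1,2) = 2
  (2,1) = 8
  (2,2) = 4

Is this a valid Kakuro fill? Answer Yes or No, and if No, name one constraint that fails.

No — the across run (2,1)–(2,2) sums to 12, not 15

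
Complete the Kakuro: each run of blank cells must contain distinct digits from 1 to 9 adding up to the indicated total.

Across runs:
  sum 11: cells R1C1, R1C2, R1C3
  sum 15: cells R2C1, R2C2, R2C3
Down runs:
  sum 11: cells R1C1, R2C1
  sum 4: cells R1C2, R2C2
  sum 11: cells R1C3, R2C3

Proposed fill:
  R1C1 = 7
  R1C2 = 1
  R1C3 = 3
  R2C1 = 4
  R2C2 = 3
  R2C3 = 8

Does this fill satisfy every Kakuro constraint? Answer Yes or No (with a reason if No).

Across: 7+1+3=11; 4+3+8=15. Down: 7+4=11; 1+3=4; 3+8=11. No digit repeats within any run.

Yes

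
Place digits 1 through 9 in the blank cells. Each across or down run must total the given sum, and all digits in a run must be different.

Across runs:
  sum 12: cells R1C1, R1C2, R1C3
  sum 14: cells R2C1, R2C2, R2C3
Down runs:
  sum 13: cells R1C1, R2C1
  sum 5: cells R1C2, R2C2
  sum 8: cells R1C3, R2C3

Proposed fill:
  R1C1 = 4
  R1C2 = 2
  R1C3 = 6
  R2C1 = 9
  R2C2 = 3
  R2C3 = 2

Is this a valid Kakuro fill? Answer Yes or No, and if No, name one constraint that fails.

Across: 4+2+6=12; 9+3+2=14. Down: 4+9=13; 2+3=5; 6+2=8. No digit repeats within any run.

Yes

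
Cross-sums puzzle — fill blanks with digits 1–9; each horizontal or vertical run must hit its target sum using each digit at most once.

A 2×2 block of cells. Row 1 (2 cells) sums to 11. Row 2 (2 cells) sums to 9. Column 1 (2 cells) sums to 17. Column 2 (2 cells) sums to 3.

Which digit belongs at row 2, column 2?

17 in 2 cells must be {8,9}; 3 in 2 cells must be {1,2}.
The 11 across and the 3 down share only 2, so (1,2) = 2.
The 9 across and the 17 down share only 8, so (2,1) = 8.
(2,2) = 9 − 8 = 1 completes the 9 across.
(1,1) = 11 − 2 = 9 completes the 11 across.

1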